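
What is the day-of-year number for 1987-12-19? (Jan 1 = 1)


Date: December 19, 1987
Days in months 1 through 11: 334
Plus 19 days in December

Day of year: 353


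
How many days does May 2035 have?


May 2035

31 days


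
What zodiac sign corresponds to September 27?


Date: September 27
Conventional tropical zodiac dates: Libra from September 23 onward; Scorpio starts October 23
September 27 falls within the Libra range

Libra


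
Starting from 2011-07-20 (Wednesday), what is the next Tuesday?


Current: Wednesday
Target: Tuesday
Days ahead: 6

Next Tuesday: 2011-07-26


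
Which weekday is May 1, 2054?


Target: May 1, 2054
Anchor: Jan 1, 2054. With p = 2054 - 1 = 2053: (p + p//4 - p//100 + p//400) mod 7 = (2053 + 513 - 20 + 5) mod 7 = 2551 mod 7 = 3 -> Thursday (Mon=0 ... Sun=6)
Days before May (Jan-Apr): 120 days
Weekday index = (3 + 120) mod 7 = 4

Friday


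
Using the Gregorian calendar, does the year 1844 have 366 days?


Gregorian leap year rule: divisible by 4, but not by 100, unless also by 400.
1844 is divisible by 4 but not 100 -> leap year

Yes


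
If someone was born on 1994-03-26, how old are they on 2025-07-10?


Birth: 1994-03-26
Reference: 2025-07-10
Year difference: 2025 - 1994 = 31

31 years old


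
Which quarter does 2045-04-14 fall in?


Month: April (month 4)
Q1: Jan-Mar, Q2: Apr-Jun, Q3: Jul-Sep, Q4: Oct-Dec

Q2


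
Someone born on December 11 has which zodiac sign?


Date: December 11
Conventional tropical zodiac dates: Sagittarius from November 22 onward; Capricorn starts December 22
December 11 falls within the Sagittarius range

Sagittarius


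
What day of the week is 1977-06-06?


Date: June 6, 1977
Anchor: Jan 1, 1977. With p = 1977 - 1 = 1976: (p + p//4 - p//100 + p//400) mod 7 = (1976 + 494 - 19 + 4) mod 7 = 2455 mod 7 = 5 -> Saturday (Mon=0 ... Sun=6)
Days before June (Jan-May): 151; offset = 151 + 6 - 1 = 156
Weekday index = (5 + 156) mod 7 = 0

Day of the week: Monday


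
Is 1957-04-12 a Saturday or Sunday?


Anchor: Jan 1, 1957. With p = 1957 - 1 = 1956: (p + p//4 - p//100 + p//400) mod 7 = (1956 + 489 - 19 + 4) mod 7 = 2430 mod 7 = 1 -> Tuesday (Mon=0 ... Sun=6)
Day of year: 102; offset = 101
Weekday index = (1 + 101) mod 7 = 4 -> Friday
Weekend days: Saturday, Sunday

No


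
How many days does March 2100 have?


March 2100

31 days


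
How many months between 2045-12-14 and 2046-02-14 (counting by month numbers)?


From December 2045 to February 2046
1 year * 12 = 12 months, minus 10 months = 2

2 months


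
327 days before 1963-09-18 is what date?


Start: 1963-09-18, subtract 327 days
Back 18 days from September 18 reaches August 31, 1963 -> 309 left
August 1963 has 31 days -> back to July 31, 1963 -> 278 left
July 1963 has 31 days -> back to June 30, 1963 -> 247 left
June 1963 has 30 days -> back to May 31, 1963 -> 217 left
May 1963 has 31 days -> back to April 30, 1963 -> 186 left
April 1963 has 30 days -> back to March 31, 1963 -> 156 left
March 1963 has 31 days -> back to February 28, 1963 -> 125 left
February 1963 has 28 days -> back to January 31, 1963 -> 97 left
January 1963 has 31 days -> back to December 31, 1962 -> 66 left
December 1962 has 31 days -> back to November 30, 1962 -> 35 left
November 1962 has 30 days -> back to October 31, 1962 -> 5 left
October 1962: 31 - 5 = 26 -> lands on October 26

Result: 1962-10-26


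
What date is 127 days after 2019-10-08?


Start: 2019-10-08, add 127 days
October 2019 has 31 days: 31 - 8 = 23 days to October 31 -> 104 left
November 2019 has 30 days -> 74 left
December 2019 has 31 days -> 43 left
January 2020 has 31 days -> 12 left
February 2020: 12 <= 29 -> lands on February 12

Result: 2020-02-12


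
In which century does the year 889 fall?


Century = (year - 1) // 100 + 1
= (889 - 1) // 100 + 1
= 888 // 100 + 1
= 8 + 1

9th century


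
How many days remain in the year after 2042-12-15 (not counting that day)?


Day of year: 349 of 365
Remaining = 365 - 349

16 days


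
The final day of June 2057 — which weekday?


June 2057 has 30 days
Anchor: Jan 1, 2057. With p = 2057 - 1 = 2056: (p + p//4 - p//100 + p//400) mod 7 = (2056 + 514 - 20 + 5) mod 7 = 2555 mod 7 = 0 -> Monday (Mon=0 ... Sun=6)
Days before June (Jan-May): 151; June 1 index = (0 + 151) mod 7 = 4 -> Friday
Last day offset: 30 - 1 = 29 days
Weekday index = (4 + 29) mod 7 = 5

Saturday, June 30


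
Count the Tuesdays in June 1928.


June 1928 has 30 days
Anchor: Jan 1, 1928. With p = 1928 - 1 = 1927: (p + p//4 - p//100 + p//400) mod 7 = (1927 + 481 - 19 + 4) mod 7 = 2393 mod 7 = 6 -> Sunday (Mon=0 ... Sun=6)
Days before June (Jan-May): 152; June 1 index = (6 + 152) mod 7 = 4 -> Friday
First Tuesday is June 5
Tuesdays: 5, 12, 19, 26

4 Tuesdays


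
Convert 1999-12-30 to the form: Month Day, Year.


ISO 1999-12-30 parses as year=1999, month=12, day=30
Month 12 -> December

December 30, 1999


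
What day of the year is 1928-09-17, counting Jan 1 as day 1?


Date: September 17, 1928
Days in months 1 through 8: 244
Plus 17 days in September

Day of year: 261


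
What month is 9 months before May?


May is month 5
5 - 9 = -4; wrap: -4 + 12 = 8

August


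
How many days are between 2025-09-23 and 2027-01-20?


From 2025-09-23 to 2027-01-20
2025-09-23: days before September = 31 + 28 + 31 + 30 + 31 + 30 + 31 + 31 = 243 (2025 is not a leap year); day of year = 243 + 23 = 266
2027-01-20: day of year = 20
Rest of 2025: 365 - 266 = 99
Full years 2026 (365): 365
Total = 99 + 365 + 20 = 484

484 days


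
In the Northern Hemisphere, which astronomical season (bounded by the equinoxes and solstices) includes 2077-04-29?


Date: April 29
Astronomical Spring (approx.; exact equinox/solstice day varies by year): March 20 to June 20
April 29 falls within the Spring window

Spring


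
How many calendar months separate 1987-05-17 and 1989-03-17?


From May 1987 to March 1989
2 years * 12 = 24 months, minus 2 months = 22

22 months


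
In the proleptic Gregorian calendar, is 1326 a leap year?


Gregorian leap year rule: divisible by 4, but not by 100, unless also by 400.
1326 is not divisible by 4 -> not a leap year

No


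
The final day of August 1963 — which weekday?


August 1963 has 31 days
Anchor: Jan 1, 1963. With p = 1963 - 1 = 1962: (p + p//4 - p//100 + p//400) mod 7 = (1962 + 490 - 19 + 4) mod 7 = 2437 mod 7 = 1 -> Tuesday (Mon=0 ... Sun=6)
Days before August (Jan-Jul): 212; August 1 index = (1 + 212) mod 7 = 3 -> Thursday
Last day offset: 31 - 1 = 30 days
Weekday index = (3 + 30) mod 7 = 5

Saturday, August 31


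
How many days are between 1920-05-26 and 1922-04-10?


From 1920-05-26 to 1922-04-10
1920-05-26: days before May = 31 + 29 + 31 + 30 = 121 (1920 is a leap year); day of year = 121 + 26 = 147
1922-04-10: days before April = 31 + 28 + 31 = 90 (1922 is not a leap year); day of year = 90 + 10 = 100
Rest of 1920: 366 - 147 = 219
Full years 1921 (365): 365
Total = 219 + 365 + 100 = 684

684 days


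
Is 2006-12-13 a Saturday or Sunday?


Anchor: Jan 1, 2006. With p = 2006 - 1 = 2005: (p + p//4 - p//100 + p//400) mod 7 = (2005 + 501 - 20 + 5) mod 7 = 2491 mod 7 = 6 -> Sunday (Mon=0 ... Sun=6)
Day of year: 347; offset = 346
Weekday index = (6 + 346) mod 7 = 2 -> Wednesday
Weekend days: Saturday, Sunday

No


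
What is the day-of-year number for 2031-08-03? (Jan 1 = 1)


Date: August 3, 2031
Days in months 1 through 7: 212
Plus 3 days in August

Day of year: 215


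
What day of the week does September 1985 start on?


Target: September 1, 1985
Anchor: Jan 1, 1985. With p = 1985 - 1 = 1984: (p + p//4 - p//100 + p//400) mod 7 = (1984 + 496 - 19 + 4) mod 7 = 2465 mod 7 = 1 -> Tuesday (Mon=0 ... Sun=6)
Days before September (Jan-Aug): 243 days
Weekday index = (1 + 243) mod 7 = 6

Sunday


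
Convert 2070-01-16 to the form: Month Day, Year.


ISO 2070-01-16 parses as year=2070, month=01, day=16
Month 1 -> January

January 16, 2070


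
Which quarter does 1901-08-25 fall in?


Month: August (month 8)
Q1: Jan-Mar, Q2: Apr-Jun, Q3: Jul-Sep, Q4: Oct-Dec

Q3


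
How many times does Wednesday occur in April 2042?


April 2042 has 30 days
Anchor: Jan 1, 2042. With p = 2042 - 1 = 2041: (p + p//4 - p//100 + p//400) mod 7 = (2041 + 510 - 20 + 5) mod 7 = 2536 mod 7 = 2 -> Wednesday (Mon=0 ... Sun=6)
Days before April (Jan-Mar): 90; April 1 index = (2 + 90) mod 7 = 1 -> Tuesday
First Wednesday is April 2
Wednesdays: 2, 9, 16, 23, 30

5 Wednesdays


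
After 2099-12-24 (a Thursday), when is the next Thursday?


Current: Thursday
Target: Thursday
Days ahead: 7

Next Thursday: 2099-12-31


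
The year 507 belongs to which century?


Century = (year - 1) // 100 + 1
= (507 - 1) // 100 + 1
= 506 // 100 + 1
= 5 + 1

6th century


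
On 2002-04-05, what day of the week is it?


Date: April 5, 2002
Anchor: Jan 1, 2002. With p = 2002 - 1 = 2001: (p + p//4 - p//100 + p//400) mod 7 = (2001 + 500 - 20 + 5) mod 7 = 2486 mod 7 = 1 -> Tuesday (Mon=0 ... Sun=6)
Days before April (Jan-Mar): 90; offset = 90 + 5 - 1 = 94
Weekday index = (1 + 94) mod 7 = 4

Day of the week: Friday


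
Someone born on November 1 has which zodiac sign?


Date: November 1
Conventional tropical zodiac dates: Scorpio from October 23 onward; Sagittarius starts November 22
November 1 falls within the Scorpio range

Scorpio


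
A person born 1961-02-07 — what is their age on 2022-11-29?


Birth: 1961-02-07
Reference: 2022-11-29
Year difference: 2022 - 1961 = 61

61 years old


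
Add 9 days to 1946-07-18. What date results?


Start: 1946-07-18, add 9 days
July 1946 has 31 days; 18 + 9 = 27 stays within July

Result: 1946-07-27


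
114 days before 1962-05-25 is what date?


Start: 1962-05-25, subtract 114 days
Back 25 days from May 25 reaches April 30, 1962 -> 89 left
April 1962 has 30 days -> back to March 31, 1962 -> 59 left
March 1962 has 31 days -> back to February 28, 1962 -> 28 left
February 1962 has 28 days -> back to January 31, 1962 -> 0 left
January 1962: 31 - 0 = 31 -> lands on January 31

Result: 1962-01-31


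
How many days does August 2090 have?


August 2090

31 days


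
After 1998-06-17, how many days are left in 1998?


Day of year: 168 of 365
Remaining = 365 - 168

197 days


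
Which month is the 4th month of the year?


Month 4 of 12

April


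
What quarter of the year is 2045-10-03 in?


Month: October (month 10)
Q1: Jan-Mar, Q2: Apr-Jun, Q3: Jul-Sep, Q4: Oct-Dec

Q4


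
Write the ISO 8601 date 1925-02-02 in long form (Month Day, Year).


ISO 1925-02-02 parses as year=1925, month=02, day=02
Month 2 -> February

February 2, 1925


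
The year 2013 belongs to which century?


Century = (year - 1) // 100 + 1
= (2013 - 1) // 100 + 1
= 2012 // 100 + 1
= 20 + 1

21st century


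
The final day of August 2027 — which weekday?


August 2027 has 31 days
Anchor: Jan 1, 2027. With p = 2027 - 1 = 2026: (p + p//4 - p//100 + p//400) mod 7 = (2026 + 506 - 20 + 5) mod 7 = 2517 mod 7 = 4 -> Friday (Mon=0 ... Sun=6)
Days before August (Jan-Jul): 212; August 1 index = (4 + 212) mod 7 = 6 -> Sunday
Last day offset: 31 - 1 = 30 days
Weekday index = (6 + 30) mod 7 = 1

Tuesday, August 31


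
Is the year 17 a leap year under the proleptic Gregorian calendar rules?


Gregorian leap year rule: divisible by 4, but not by 100, unless also by 400.
17 is not divisible by 4 -> not a leap year

No


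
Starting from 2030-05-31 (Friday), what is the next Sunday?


Current: Friday
Target: Sunday
Days ahead: 2

Next Sunday: 2030-06-02


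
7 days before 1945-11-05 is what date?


Start: 1945-11-05, subtract 7 days
Back 5 days from November 5 reaches October 31, 1945 -> 2 left
October 1945: 31 - 2 = 29 -> lands on October 29

Result: 1945-10-29


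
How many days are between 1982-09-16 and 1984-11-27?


From 1982-09-16 to 1984-11-27
1982-09-16: days before September = 31 + 28 + 31 + 30 + 31 + 30 + 31 + 31 = 243 (1982 is not a leap year); day of year = 243 + 16 = 259
1984-11-27: days before November = 31 + 29 + 31 + 30 + 31 + 30 + 31 + 31 + 30 + 31 = 305 (1984 is a leap year); day of year = 305 + 27 = 332
Rest of 1982: 365 - 259 = 106
Full years 1983 (365): 365
Total = 106 + 365 + 332 = 803

803 days


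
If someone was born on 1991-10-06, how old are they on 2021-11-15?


Birth: 1991-10-06
Reference: 2021-11-15
Year difference: 2021 - 1991 = 30

30 years old


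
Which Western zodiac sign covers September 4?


Date: September 4
Conventional tropical zodiac dates: Virgo from August 23 onward; Libra starts September 23
September 4 falls within the Virgo range

Virgo


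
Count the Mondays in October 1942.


October 1942 has 31 days
Anchor: Jan 1, 1942. With p = 1942 - 1 = 1941: (p + p//4 - p//100 + p//400) mod 7 = (1941 + 485 - 19 + 4) mod 7 = 2411 mod 7 = 3 -> Thursday (Mon=0 ... Sun=6)
Days before October (Jan-Sep): 273; October 1 index = (3 + 273) mod 7 = 3 -> Thursday
First Monday is October 5
Mondays: 5, 12, 19, 26

4 Mondays


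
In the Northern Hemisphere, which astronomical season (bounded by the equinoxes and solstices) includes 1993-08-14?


Date: August 14
Astronomical Summer (approx.; exact equinox/solstice day varies by year): June 21 to September 21
August 14 falls within the Summer window

Summer


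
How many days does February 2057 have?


February 2057 (leap year: no)

28 days


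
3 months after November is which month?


November is month 11
11 + 3 = 14; wrap: 14 - 12 = 2

February


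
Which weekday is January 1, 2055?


Target: January 1, 2055
Anchor: Jan 1, 2055. With p = 2055 - 1 = 2054: (p + p//4 - p//100 + p//400) mod 7 = (2054 + 513 - 20 + 5) mod 7 = 2552 mod 7 = 4 -> Friday (Mon=0 ... Sun=6)
Offset from anchor: 0 days
Weekday index = (4 + 0) mod 7 = 4

Friday


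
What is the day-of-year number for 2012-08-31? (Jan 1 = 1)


Date: August 31, 2012
Days in months 1 through 7: 213
Plus 31 days in August

Day of year: 244


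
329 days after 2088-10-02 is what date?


Start: 2088-10-02, add 329 days
October 2088 has 31 days: 31 - 2 = 29 days to October 31 -> 300 left
November 2088 has 30 days -> 270 left
December 2088 has 31 days -> 239 left
January 2089 has 31 days -> 208 left
February 2089 has 28 days -> 180 left
March 2089 has 31 days -> 149 left
April 2089 has 30 days -> 119 left
May 2089 has 31 days -> 88 left
June 2089 has 30 days -> 58 left
July 2089 has 31 days -> 27 left
August 2089: 27 <= 31 -> lands on August 27

Result: 2089-08-27


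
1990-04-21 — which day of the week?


Date: April 21, 1990
Anchor: Jan 1, 1990. With p = 1990 - 1 = 1989: (p + p//4 - p//100 + p//400) mod 7 = (1989 + 497 - 19 + 4) mod 7 = 2471 mod 7 = 0 -> Monday (Mon=0 ... Sun=6)
Days before April (Jan-Mar): 90; offset = 90 + 21 - 1 = 110
Weekday index = (0 + 110) mod 7 = 5

Day of the week: Saturday


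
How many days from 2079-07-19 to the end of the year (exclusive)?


Day of year: 200 of 365
Remaining = 365 - 200

165 days


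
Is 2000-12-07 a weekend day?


Anchor: Jan 1, 2000. With p = 2000 - 1 = 1999: (p + p//4 - p//100 + p//400) mod 7 = (1999 + 499 - 19 + 4) mod 7 = 2483 mod 7 = 5 -> Saturday (Mon=0 ... Sun=6)
Day of year: 342; offset = 341
Weekday index = (5 + 341) mod 7 = 3 -> Thursday
Weekend days: Saturday, Sunday

No


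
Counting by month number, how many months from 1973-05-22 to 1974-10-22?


From May 1973 to October 1974
1 year * 12 = 12 months, plus 5 months = 17

17 months


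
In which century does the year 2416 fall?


Century = (year - 1) // 100 + 1
= (2416 - 1) // 100 + 1
= 2415 // 100 + 1
= 24 + 1

25th century


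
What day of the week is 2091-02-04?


Date: February 4, 2091
Anchor: Jan 1, 2091. With p = 2091 - 1 = 2090: (p + p//4 - p//100 + p//400) mod 7 = (2090 + 522 - 20 + 5) mod 7 = 2597 mod 7 = 0 -> Monday (Mon=0 ... Sun=6)
Days before February (Jan): 31; offset = 31 + 4 - 1 = 34
Weekday index = (0 + 34) mod 7 = 6

Day of the week: Sunday


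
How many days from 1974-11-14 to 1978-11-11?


From 1974-11-14 to 1978-11-11
1974-11-14: days before November = 31 + 28 + 31 + 30 + 31 + 30 + 31 + 31 + 30 + 31 = 304 (1974 is not a leap year); day of year = 304 + 14 = 318
1978-11-11: days before November = 31 + 28 + 31 + 30 + 31 + 30 + 31 + 31 + 30 + 31 = 304 (1978 is not a leap year); day of year = 304 + 11 = 315
Rest of 1974: 365 - 318 = 47
Full years 1975 (365), 1976 (366), 1977 (365): 1096
Total = 47 + 1096 + 315 = 1458

1458 days


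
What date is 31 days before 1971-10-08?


Start: 1971-10-08, subtract 31 days
Back 8 days from October 8 reaches September 30, 1971 -> 23 left
September 1971: 30 - 23 = 7 -> lands on September 7

Result: 1971-09-07


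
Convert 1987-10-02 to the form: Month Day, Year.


ISO 1987-10-02 parses as year=1987, month=10, day=02
Month 10 -> October

October 2, 1987


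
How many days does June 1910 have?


June 1910

30 days


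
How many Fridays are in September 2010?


September 2010 has 30 days
Anchor: Jan 1, 2010. With p = 2010 - 1 = 2009: (p + p//4 - p//100 + p//400) mod 7 = (2009 + 502 - 20 + 5) mod 7 = 2496 mod 7 = 4 -> Friday (Mon=0 ... Sun=6)
Days before September (Jan-Aug): 243; September 1 index = (4 + 243) mod 7 = 2 -> Wednesday
First Friday is September 3
Fridays: 3, 10, 17, 24

4 Fridays


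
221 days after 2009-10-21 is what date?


Start: 2009-10-21, add 221 days
October 2009 has 31 days: 31 - 21 = 10 days to October 31 -> 211 left
November 2009 has 30 days -> 181 left
December 2009 has 31 days -> 150 left
January 2010 has 31 days -> 119 left
February 2010 has 28 days -> 91 left
March 2010 has 31 days -> 60 left
April 2010 has 30 days -> 30 left
May 2010: 30 <= 31 -> lands on May 30

Result: 2010-05-30


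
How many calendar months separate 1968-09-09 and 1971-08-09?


From September 1968 to August 1971
3 years * 12 = 36 months, minus 1 month = 35

35 months


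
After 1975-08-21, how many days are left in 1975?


Day of year: 233 of 365
Remaining = 365 - 233

132 days


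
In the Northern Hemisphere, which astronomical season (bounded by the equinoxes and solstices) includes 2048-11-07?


Date: November 7
Astronomical Autumn (approx.; exact equinox/solstice day varies by year): September 22 to December 20
November 7 falls within the Autumn window

Autumn


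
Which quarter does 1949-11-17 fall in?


Month: November (month 11)
Q1: Jan-Mar, Q2: Apr-Jun, Q3: Jul-Sep, Q4: Oct-Dec

Q4


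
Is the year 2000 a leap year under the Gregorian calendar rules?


Gregorian leap year rule: divisible by 4, but not by 100, unless also by 400.
2000 is divisible by 400 -> leap year

Yes


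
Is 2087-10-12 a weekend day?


Anchor: Jan 1, 2087. With p = 2087 - 1 = 2086: (p + p//4 - p//100 + p//400) mod 7 = (2086 + 521 - 20 + 5) mod 7 = 2592 mod 7 = 2 -> Wednesday (Mon=0 ... Sun=6)
Day of year: 285; offset = 284
Weekday index = (2 + 284) mod 7 = 6 -> Sunday
Weekend days: Saturday, Sunday

Yes


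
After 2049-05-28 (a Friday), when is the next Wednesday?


Current: Friday
Target: Wednesday
Days ahead: 5

Next Wednesday: 2049-06-02


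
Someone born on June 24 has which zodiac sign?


Date: June 24
Conventional tropical zodiac dates: Cancer from June 21 onward; Leo starts July 23
June 24 falls within the Cancer range

Cancer


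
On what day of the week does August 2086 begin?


Target: August 1, 2086
Anchor: Jan 1, 2086. With p = 2086 - 1 = 2085: (p + p//4 - p//100 + p//400) mod 7 = (2085 + 521 - 20 + 5) mod 7 = 2591 mod 7 = 1 -> Tuesday (Mon=0 ... Sun=6)
Days before August (Jan-Jul): 212 days
Weekday index = (1 + 212) mod 7 = 3

Thursday


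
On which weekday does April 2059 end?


April 2059 has 30 days
Anchor: Jan 1, 2059. With p = 2059 - 1 = 2058: (p + p//4 - p//100 + p//400) mod 7 = (2058 + 514 - 20 + 5) mod 7 = 2557 mod 7 = 2 -> Wednesday (Mon=0 ... Sun=6)
Days before April (Jan-Mar): 90; April 1 index = (2 + 90) mod 7 = 1 -> Tuesday
Last day offset: 30 - 1 = 29 days
Weekday index = (1 + 29) mod 7 = 2

Wednesday, April 30


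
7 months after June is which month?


June is month 6
6 + 7 = 13; wrap: 13 - 12 = 1

January


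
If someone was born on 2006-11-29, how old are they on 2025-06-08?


Birth: 2006-11-29
Reference: 2025-06-08
Year difference: 2025 - 2006 = 19
Birthday not yet reached in 2025, subtract 1

18 years old


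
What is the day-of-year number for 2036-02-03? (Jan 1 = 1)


Date: February 3, 2036
Days in months 1 through 1: 31
Plus 3 days in February

Day of year: 34


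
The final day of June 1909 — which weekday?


June 1909 has 30 days
Anchor: Jan 1, 1909. With p = 1909 - 1 = 1908: (p + p//4 - p//100 + p//400) mod 7 = (1908 + 477 - 19 + 4) mod 7 = 2370 mod 7 = 4 -> Friday (Mon=0 ... Sun=6)
Days before June (Jan-May): 151; June 1 index = (4 + 151) mod 7 = 1 -> Tuesday
Last day offset: 30 - 1 = 29 days
Weekday index = (1 + 29) mod 7 = 2

Wednesday, June 30


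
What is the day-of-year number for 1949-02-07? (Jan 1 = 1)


Date: February 7, 1949
Days in months 1 through 1: 31
Plus 7 days in February

Day of year: 38


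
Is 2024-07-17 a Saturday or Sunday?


Anchor: Jan 1, 2024. With p = 2024 - 1 = 2023: (p + p//4 - p//100 + p//400) mod 7 = (2023 + 505 - 20 + 5) mod 7 = 2513 mod 7 = 0 -> Monday (Mon=0 ... Sun=6)
Day of year: 199; offset = 198
Weekday index = (0 + 198) mod 7 = 2 -> Wednesday
Weekend days: Saturday, Sunday

No


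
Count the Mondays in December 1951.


December 1951 has 31 days
Anchor: Jan 1, 1951. With p = 1951 - 1 = 1950: (p + p//4 - p//100 + p//400) mod 7 = (1950 + 487 - 19 + 4) mod 7 = 2422 mod 7 = 0 -> Monday (Mon=0 ... Sun=6)
Days before December (Jan-Nov): 334; December 1 index = (0 + 334) mod 7 = 5 -> Saturday
First Monday is December 3
Mondays: 3, 10, 17, 24, 31

5 Mondays


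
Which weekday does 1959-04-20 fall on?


Date: April 20, 1959
Anchor: Jan 1, 1959. With p = 1959 - 1 = 1958: (p + p//4 - p//100 + p//400) mod 7 = (1958 + 489 - 19 + 4) mod 7 = 2432 mod 7 = 3 -> Thursday (Mon=0 ... Sun=6)
Days before April (Jan-Mar): 90; offset = 90 + 20 - 1 = 109
Weekday index = (3 + 109) mod 7 = 0

Day of the week: Monday


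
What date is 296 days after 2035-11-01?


Start: 2035-11-01, add 296 days
November 2035 has 30 days: 30 - 1 = 29 days to November 30 -> 267 left
December 2035 has 31 days -> 236 left
January 2036 has 31 days -> 205 left
February 2036 has 29 days -> 176 left
March 2036 has 31 days -> 145 left
April 2036 has 30 days -> 115 left
May 2036 has 31 days -> 84 left
June 2036 has 30 days -> 54 left
July 2036 has 31 days -> 23 left
August 2036: 23 <= 31 -> lands on August 23

Result: 2036-08-23


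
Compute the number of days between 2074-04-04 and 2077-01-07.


From 2074-04-04 to 2077-01-07
2074-04-04: days before April = 31 + 28 + 31 = 90 (2074 is not a leap year); day of year = 90 + 4 = 94
2077-01-07: day of year = 7
Rest of 2074: 365 - 94 = 271
Full years 2075 (365), 2076 (366): 731
Total = 271 + 731 + 7 = 1009

1009 days


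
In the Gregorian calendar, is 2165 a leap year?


Gregorian leap year rule: divisible by 4, but not by 100, unless also by 400.
2165 is not divisible by 4 -> not a leap year

No


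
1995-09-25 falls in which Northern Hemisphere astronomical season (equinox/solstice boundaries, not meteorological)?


Date: September 25
Astronomical Autumn (approx.; exact equinox/solstice day varies by year): September 22 to December 20
September 25 falls within the Autumn window

Autumn


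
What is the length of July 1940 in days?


July 1940

31 days


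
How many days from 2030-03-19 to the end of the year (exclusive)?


Day of year: 78 of 365
Remaining = 365 - 78

287 days


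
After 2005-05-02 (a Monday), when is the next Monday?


Current: Monday
Target: Monday
Days ahead: 7

Next Monday: 2005-05-09


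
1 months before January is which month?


January is month 1
1 - 1 = 0; wrap: 0 + 12 = 12

December


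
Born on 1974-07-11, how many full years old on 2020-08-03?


Birth: 1974-07-11
Reference: 2020-08-03
Year difference: 2020 - 1974 = 46

46 years old


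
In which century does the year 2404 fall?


Century = (year - 1) // 100 + 1
= (2404 - 1) // 100 + 1
= 2403 // 100 + 1
= 24 + 1

25th century


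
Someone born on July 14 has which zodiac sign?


Date: July 14
Conventional tropical zodiac dates: Cancer from June 21 onward; Leo starts July 23
July 14 falls within the Cancer range

Cancer


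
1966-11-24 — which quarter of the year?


Month: November (month 11)
Q1: Jan-Mar, Q2: Apr-Jun, Q3: Jul-Sep, Q4: Oct-Dec

Q4


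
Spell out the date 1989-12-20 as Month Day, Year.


ISO 1989-12-20 parses as year=1989, month=12, day=20
Month 12 -> December

December 20, 1989


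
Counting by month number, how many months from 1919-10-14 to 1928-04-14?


From October 1919 to April 1928
9 years * 12 = 108 months, minus 6 months = 102

102 months


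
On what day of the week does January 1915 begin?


Target: January 1, 1915
Anchor: Jan 1, 1915. With p = 1915 - 1 = 1914: (p + p//4 - p//100 + p//400) mod 7 = (1914 + 478 - 19 + 4) mod 7 = 2377 mod 7 = 4 -> Friday (Mon=0 ... Sun=6)
Offset from anchor: 0 days
Weekday index = (4 + 0) mod 7 = 4

Friday


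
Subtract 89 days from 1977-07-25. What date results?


Start: 1977-07-25, subtract 89 days
Back 25 days from July 25 reaches June 30, 1977 -> 64 left
June 1977 has 30 days -> back to May 31, 1977 -> 34 left
May 1977 has 31 days -> back to April 30, 1977 -> 3 left
April 1977: 30 - 3 = 27 -> lands on April 27

Result: 1977-04-27


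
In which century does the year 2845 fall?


Century = (year - 1) // 100 + 1
= (2845 - 1) // 100 + 1
= 2844 // 100 + 1
= 28 + 1

29th century


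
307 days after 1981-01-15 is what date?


Start: 1981-01-15, add 307 days
January 1981 has 31 days: 31 - 15 = 16 days to January 31 -> 291 left
February 1981 has 28 days -> 263 left
March 1981 has 31 days -> 232 left
April 1981 has 30 days -> 202 left
May 1981 has 31 days -> 171 left
June 1981 has 30 days -> 141 left
July 1981 has 31 days -> 110 left
August 1981 has 31 days -> 79 left
September 1981 has 30 days -> 49 left
October 1981 has 31 days -> 18 left
November 1981: 18 <= 30 -> lands on November 18

Result: 1981-11-18


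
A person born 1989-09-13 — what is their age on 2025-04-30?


Birth: 1989-09-13
Reference: 2025-04-30
Year difference: 2025 - 1989 = 36
Birthday not yet reached in 2025, subtract 1

35 years old


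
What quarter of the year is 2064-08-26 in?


Month: August (month 8)
Q1: Jan-Mar, Q2: Apr-Jun, Q3: Jul-Sep, Q4: Oct-Dec

Q3


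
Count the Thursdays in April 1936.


April 1936 has 30 days
Anchor: Jan 1, 1936. With p = 1936 - 1 = 1935: (p + p//4 - p//100 + p//400) mod 7 = (1935 + 483 - 19 + 4) mod 7 = 2403 mod 7 = 2 -> Wednesday (Mon=0 ... Sun=6)
Days before April (Jan-Mar): 91; April 1 index = (2 + 91) mod 7 = 2 -> Wednesday
First Thursday is April 2
Thursdays: 2, 9, 16, 23, 30

5 Thursdays


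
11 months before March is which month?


March is month 3
3 - 11 = -8; wrap: -8 + 12 = 4

April


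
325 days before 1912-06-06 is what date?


Start: 1912-06-06, subtract 325 days
Back 6 days from June 6 reaches May 31, 1912 -> 319 left
May 1912 has 31 days -> back to April 30, 1912 -> 288 left
April 1912 has 30 days -> back to March 31, 1912 -> 258 left
March 1912 has 31 days -> back to February 29, 1912 -> 227 left
February 1912 has 29 days -> back to January 31, 1912 -> 198 left
January 1912 has 31 days -> back to December 31, 1911 -> 167 left
December 1911 has 31 days -> back to November 30, 1911 -> 136 left
November 1911 has 30 days -> back to October 31, 1911 -> 106 left
October 1911 has 31 days -> back to September 30, 1911 -> 75 left
September 1911 has 30 days -> back to August 31, 1911 -> 45 left
August 1911 has 31 days -> back to July 31, 1911 -> 14 left
July 1911: 31 - 14 = 17 -> lands on July 17

Result: 1911-07-17


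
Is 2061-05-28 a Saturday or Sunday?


Anchor: Jan 1, 2061. With p = 2061 - 1 = 2060: (p + p//4 - p//100 + p//400) mod 7 = (2060 + 515 - 20 + 5) mod 7 = 2560 mod 7 = 5 -> Saturday (Mon=0 ... Sun=6)
Day of year: 148; offset = 147
Weekday index = (5 + 147) mod 7 = 5 -> Saturday
Weekend days: Saturday, Sunday

Yes


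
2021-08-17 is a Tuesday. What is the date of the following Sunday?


Current: Tuesday
Target: Sunday
Days ahead: 5

Next Sunday: 2021-08-22


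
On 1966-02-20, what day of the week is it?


Date: February 20, 1966
Anchor: Jan 1, 1966. With p = 1966 - 1 = 1965: (p + p//4 - p//100 + p//400) mod 7 = (1965 + 491 - 19 + 4) mod 7 = 2441 mod 7 = 5 -> Saturday (Mon=0 ... Sun=6)
Days before February (Jan): 31; offset = 31 + 20 - 1 = 50
Weekday index = (5 + 50) mod 7 = 6

Day of the week: Sunday


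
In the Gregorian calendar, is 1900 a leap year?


Gregorian leap year rule: divisible by 4, but not by 100, unless also by 400.
1900 is divisible by 100 but not 400 -> not a leap year

No


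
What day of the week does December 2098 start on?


Target: December 1, 2098
Anchor: Jan 1, 2098. With p = 2098 - 1 = 2097: (p + p//4 - p//100 + p//400) mod 7 = (2097 + 524 - 20 + 5) mod 7 = 2606 mod 7 = 2 -> Wednesday (Mon=0 ... Sun=6)
Days before December (Jan-Nov): 334 days
Weekday index = (2 + 334) mod 7 = 0

Monday


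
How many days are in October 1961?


October 1961

31 days


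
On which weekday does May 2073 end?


May 2073 has 31 days
Anchor: Jan 1, 2073. With p = 2073 - 1 = 2072: (p + p//4 - p//100 + p//400) mod 7 = (2072 + 518 - 20 + 5) mod 7 = 2575 mod 7 = 6 -> Sunday (Mon=0 ... Sun=6)
Days before May (Jan-Apr): 120; May 1 index = (6 + 120) mod 7 = 0 -> Monday
Last day offset: 31 - 1 = 30 days
Weekday index = (0 + 30) mod 7 = 2

Wednesday, May 31


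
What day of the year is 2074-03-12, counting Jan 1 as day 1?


Date: March 12, 2074
Days in months 1 through 2: 59
Plus 12 days in March

Day of year: 71


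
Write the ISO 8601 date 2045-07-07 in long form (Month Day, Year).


ISO 2045-07-07 parses as year=2045, month=07, day=07
Month 7 -> July

July 7, 2045


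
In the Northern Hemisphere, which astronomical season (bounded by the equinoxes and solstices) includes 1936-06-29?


Date: June 29
Astronomical Summer (approx.; exact equinox/solstice day varies by year): June 21 to September 21
June 29 falls within the Summer window

Summer


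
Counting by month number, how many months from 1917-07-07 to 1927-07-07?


From July 1917 to July 1927
10 years * 12 = 120 months = 120

120 months


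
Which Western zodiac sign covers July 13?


Date: July 13
Conventional tropical zodiac dates: Cancer from June 21 onward; Leo starts July 23
July 13 falls within the Cancer range

Cancer


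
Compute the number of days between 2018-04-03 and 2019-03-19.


From 2018-04-03 to 2019-03-19
2018-04-03: days before April = 31 + 28 + 31 = 90 (2018 is not a leap year); day of year = 90 + 3 = 93
2019-03-19: days before March = 31 + 28 = 59 (2019 is not a leap year); day of year = 59 + 19 = 78
Rest of 2018: 365 - 93 = 272
Total = 272 + 78 = 350

350 days


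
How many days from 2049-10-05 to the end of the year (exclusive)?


Day of year: 278 of 365
Remaining = 365 - 278

87 days


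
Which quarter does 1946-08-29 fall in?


Month: August (month 8)
Q1: Jan-Mar, Q2: Apr-Jun, Q3: Jul-Sep, Q4: Oct-Dec

Q3


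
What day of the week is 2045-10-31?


Date: October 31, 2045
Anchor: Jan 1, 2045. With p = 2045 - 1 = 2044: (p + p//4 - p//100 + p//400) mod 7 = (2044 + 511 - 20 + 5) mod 7 = 2540 mod 7 = 6 -> Sunday (Mon=0 ... Sun=6)
Days before October (Jan-Sep): 273; offset = 273 + 31 - 1 = 303
Weekday index = (6 + 303) mod 7 = 1

Day of the week: Tuesday


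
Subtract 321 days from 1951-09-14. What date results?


Start: 1951-09-14, subtract 321 days
Back 14 days from September 14 reaches August 31, 1951 -> 307 left
August 1951 has 31 days -> back to July 31, 1951 -> 276 left
July 1951 has 31 days -> back to June 30, 1951 -> 245 left
June 1951 has 30 days -> back to May 31, 1951 -> 215 left
May 1951 has 31 days -> back to April 30, 1951 -> 184 left
April 1951 has 30 days -> back to March 31, 1951 -> 154 left
March 1951 has 31 days -> back to February 28, 1951 -> 123 left
February 1951 has 28 days -> back to January 31, 1951 -> 95 left
January 1951 has 31 days -> back to December 31, 1950 -> 64 left
December 1950 has 31 days -> back to November 30, 1950 -> 33 left
November 1950 has 30 days -> back to October 31, 1950 -> 3 left
October 1950: 31 - 3 = 28 -> lands on October 28

Result: 1950-10-28


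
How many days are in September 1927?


September 1927

30 days


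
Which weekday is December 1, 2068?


Target: December 1, 2068
Anchor: Jan 1, 2068. With p = 2068 - 1 = 2067: (p + p//4 - p//100 + p//400) mod 7 = (2067 + 516 - 20 + 5) mod 7 = 2568 mod 7 = 6 -> Sunday (Mon=0 ... Sun=6)
Days before December (Jan-Nov): 335 days
Weekday index = (6 + 335) mod 7 = 5

Saturday


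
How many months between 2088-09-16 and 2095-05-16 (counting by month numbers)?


From September 2088 to May 2095
7 years * 12 = 84 months, minus 4 months = 80

80 months


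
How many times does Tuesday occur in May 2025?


May 2025 has 31 days
Anchor: Jan 1, 2025. With p = 2025 - 1 = 2024: (p + p//4 - p//100 + p//400) mod 7 = (2024 + 506 - 20 + 5) mod 7 = 2515 mod 7 = 2 -> Wednesday (Mon=0 ... Sun=6)
Days before May (Jan-Apr): 120; May 1 index = (2 + 120) mod 7 = 3 -> Thursday
First Tuesday is May 6
Tuesdays: 6, 13, 20, 27

4 Tuesdays


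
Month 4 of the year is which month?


Month 4 of 12

April


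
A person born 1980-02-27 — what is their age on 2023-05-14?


Birth: 1980-02-27
Reference: 2023-05-14
Year difference: 2023 - 1980 = 43

43 years old


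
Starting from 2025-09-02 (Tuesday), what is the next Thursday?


Current: Tuesday
Target: Thursday
Days ahead: 2

Next Thursday: 2025-09-04


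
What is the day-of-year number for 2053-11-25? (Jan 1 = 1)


Date: November 25, 2053
Days in months 1 through 10: 304
Plus 25 days in November

Day of year: 329


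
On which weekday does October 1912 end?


October 1912 has 31 days
Anchor: Jan 1, 1912. With p = 1912 - 1 = 1911: (p + p//4 - p//100 + p//400) mod 7 = (1911 + 477 - 19 + 4) mod 7 = 2373 mod 7 = 0 -> Monday (Mon=0 ... Sun=6)
Days before October (Jan-Sep): 274; October 1 index = (0 + 274) mod 7 = 1 -> Tuesday
Last day offset: 31 - 1 = 30 days
Weekday index = (1 + 30) mod 7 = 3

Thursday, October 31


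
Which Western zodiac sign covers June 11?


Date: June 11
Conventional tropical zodiac dates: Gemini from May 21 onward; Cancer starts June 21
June 11 falls within the Gemini range

Gemini


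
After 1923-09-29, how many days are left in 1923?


Day of year: 272 of 365
Remaining = 365 - 272

93 days


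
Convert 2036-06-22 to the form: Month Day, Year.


ISO 2036-06-22 parses as year=2036, month=06, day=22
Month 6 -> June

June 22, 2036


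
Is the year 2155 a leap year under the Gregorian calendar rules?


Gregorian leap year rule: divisible by 4, but not by 100, unless also by 400.
2155 is not divisible by 4 -> not a leap year

No


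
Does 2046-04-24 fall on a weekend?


Anchor: Jan 1, 2046. With p = 2046 - 1 = 2045: (p + p//4 - p//100 + p//400) mod 7 = (2045 + 511 - 20 + 5) mod 7 = 2541 mod 7 = 0 -> Monday (Mon=0 ... Sun=6)
Day of year: 114; offset = 113
Weekday index = (0 + 113) mod 7 = 1 -> Tuesday
Weekend days: Saturday, Sunday

No


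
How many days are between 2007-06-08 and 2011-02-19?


From 2007-06-08 to 2011-02-19
2007-06-08: days before June = 31 + 28 + 31 + 30 + 31 = 151 (2007 is not a leap year); day of year = 151 + 8 = 159
2011-02-19: days before February = 31; day of year = 31 + 19 = 50
Rest of 2007: 365 - 159 = 206
Full years 2008 (366), 2009 (365), 2010 (365): 1096
Total = 206 + 1096 + 50 = 1352

1352 days


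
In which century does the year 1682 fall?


Century = (year - 1) // 100 + 1
= (1682 - 1) // 100 + 1
= 1681 // 100 + 1
= 16 + 1

17th century


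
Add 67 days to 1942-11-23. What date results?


Start: 1942-11-23, add 67 days
November 1942 has 30 days: 30 - 23 = 7 days to November 30 -> 60 left
December 1942 has 31 days -> 29 left
January 1943: 29 <= 31 -> lands on January 29

Result: 1943-01-29


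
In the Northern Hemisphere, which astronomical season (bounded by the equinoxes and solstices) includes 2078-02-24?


Date: February 24
Astronomical Winter (approx.; exact equinox/solstice day varies by year): December 21 to March 19
February 24 falls within the Winter window

Winter


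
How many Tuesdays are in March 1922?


March 1922 has 31 days
Anchor: Jan 1, 1922. With p = 1922 - 1 = 1921: (p + p//4 - p//100 + p//400) mod 7 = (1921 + 480 - 19 + 4) mod 7 = 2386 mod 7 = 6 -> Sunday (Mon=0 ... Sun=6)
Days before March (Jan-Feb): 59; March 1 index = (6 + 59) mod 7 = 2 -> Wednesday
First Tuesday is March 7
Tuesdays: 7, 14, 21, 28

4 Tuesdays


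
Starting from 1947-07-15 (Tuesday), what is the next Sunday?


Current: Tuesday
Target: Sunday
Days ahead: 5

Next Sunday: 1947-07-20


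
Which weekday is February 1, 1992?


Target: February 1, 1992
Anchor: Jan 1, 1992. With p = 1992 - 1 = 1991: (p + p//4 - p//100 + p//400) mod 7 = (1991 + 497 - 19 + 4) mod 7 = 2473 mod 7 = 2 -> Wednesday (Mon=0 ... Sun=6)
Days before February (Jan): 31 days
Weekday index = (2 + 31) mod 7 = 5

Saturday


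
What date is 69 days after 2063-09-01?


Start: 2063-09-01, add 69 days
September 2063 has 30 days: 30 - 1 = 29 days to September 30 -> 40 left
October 2063 has 31 days -> 9 left
November 2063: 9 <= 30 -> lands on November 9

Result: 2063-11-09


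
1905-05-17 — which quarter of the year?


Month: May (month 5)
Q1: Jan-Mar, Q2: Apr-Jun, Q3: Jul-Sep, Q4: Oct-Dec

Q2


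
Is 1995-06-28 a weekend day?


Anchor: Jan 1, 1995. With p = 1995 - 1 = 1994: (p + p//4 - p//100 + p//400) mod 7 = (1994 + 498 - 19 + 4) mod 7 = 2477 mod 7 = 6 -> Sunday (Mon=0 ... Sun=6)
Day of year: 179; offset = 178
Weekday index = (6 + 178) mod 7 = 2 -> Wednesday
Weekend days: Saturday, Sunday

No


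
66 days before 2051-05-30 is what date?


Start: 2051-05-30, subtract 66 days
Back 30 days from May 30 reaches April 30, 2051 -> 36 left
April 2051 has 30 days -> back to March 31, 2051 -> 6 left
March 2051: 31 - 6 = 25 -> lands on March 25

Result: 2051-03-25


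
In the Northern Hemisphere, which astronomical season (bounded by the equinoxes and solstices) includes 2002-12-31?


Date: December 31
Astronomical Winter (approx.; exact equinox/solstice day varies by year): December 21 to March 19
December 31 falls within the Winter window

Winter


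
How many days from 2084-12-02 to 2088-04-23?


From 2084-12-02 to 2088-04-23
2084-12-02: days before December = 31 + 29 + 31 + 30 + 31 + 30 + 31 + 31 + 30 + 31 + 30 = 335 (2084 is a leap year); day of year = 335 + 2 = 337
2088-04-23: days before April = 31 + 29 + 31 = 91 (2088 is a leap year); day of year = 91 + 23 = 114
Rest of 2084: 366 - 337 = 29
Full years 2085 (365), 2086 (365), 2087 (365): 1095
Total = 29 + 1095 + 114 = 1238

1238 days


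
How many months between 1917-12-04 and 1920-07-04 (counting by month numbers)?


From December 1917 to July 1920
3 years * 12 = 36 months, minus 5 months = 31

31 months


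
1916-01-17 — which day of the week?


Date: January 17, 1916
Anchor: Jan 1, 1916. With p = 1916 - 1 = 1915: (p + p//4 - p//100 + p//400) mod 7 = (1915 + 478 - 19 + 4) mod 7 = 2378 mod 7 = 5 -> Saturday (Mon=0 ... Sun=6)
Days into year = 17 - 1 = 16
Weekday index = (5 + 16) mod 7 = 0

Day of the week: Monday


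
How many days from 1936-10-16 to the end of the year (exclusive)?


Day of year: 290 of 366
Remaining = 366 - 290

76 days
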